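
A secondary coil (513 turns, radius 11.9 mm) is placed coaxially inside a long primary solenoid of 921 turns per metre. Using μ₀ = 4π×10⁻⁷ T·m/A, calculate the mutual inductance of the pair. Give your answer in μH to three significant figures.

The outer solenoid produces a uniform field B₁ = μ₀n₁I₁ across the inner coil,
so the flux linkage is N₂Φ = N₂B₁A₂ = μ₀n₁N₂A₂·I₁, giving M = μ₀n₁N₂A₂.
A₂ = πr² = π(1.190×10^-2 m)² = 4.449×10^-4 m².
M = (4π×10⁻⁷)(921)(513)(4.449×10^-4) = 2.641×10^-4 H.

M ≈ 264 μH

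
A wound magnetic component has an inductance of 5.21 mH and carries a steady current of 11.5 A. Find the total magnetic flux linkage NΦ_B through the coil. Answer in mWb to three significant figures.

NΦ_B ≈ 59.9 mWb

From L = NΦ_B/I, the flux linkage is NΦ_B = LI.
NΦ_B = (5.210×10^-3 H)(11.5 A) = 5.992×10^-2 Wb.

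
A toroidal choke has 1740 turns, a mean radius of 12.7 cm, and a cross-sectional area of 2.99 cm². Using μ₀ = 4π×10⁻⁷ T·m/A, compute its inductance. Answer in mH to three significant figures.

For a thin toroid, L = μ₀N²A/(2πR).
L = (4π×10⁻⁷)(1740)²(2.990×10^-4) / (2π×0.127 m) = 1.426×10^-3 H.

L ≈ 1.43 mH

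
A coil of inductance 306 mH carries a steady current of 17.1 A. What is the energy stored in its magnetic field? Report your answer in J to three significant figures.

Stored magnetic energy: U = ½LI².
U = ½(0.306 H)(17.1 A)² = 44.74 J.

U ≈ 44.7 J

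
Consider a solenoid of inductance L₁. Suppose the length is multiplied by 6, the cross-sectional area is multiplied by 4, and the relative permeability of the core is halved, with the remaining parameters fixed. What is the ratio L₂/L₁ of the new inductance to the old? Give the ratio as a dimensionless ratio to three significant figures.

For a solenoid, L ∝ μᵣN²A/ℓ.
L₂/L₁ = (6)^-1 × (4) × (0.5) = 0.333.

L₂/L₁ = 0.333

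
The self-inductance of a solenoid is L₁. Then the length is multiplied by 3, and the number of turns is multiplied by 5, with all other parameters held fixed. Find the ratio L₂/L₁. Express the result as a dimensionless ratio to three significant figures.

L₂/L₁ = 8.33

For a solenoid, L ∝ μᵣN²A/ℓ.
L₂/L₁ = (3)^-1 × (5)^2 = 8.33.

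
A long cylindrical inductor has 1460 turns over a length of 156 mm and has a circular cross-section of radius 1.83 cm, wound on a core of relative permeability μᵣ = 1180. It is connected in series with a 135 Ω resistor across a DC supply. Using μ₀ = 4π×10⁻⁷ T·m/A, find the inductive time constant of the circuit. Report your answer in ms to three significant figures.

A = πr² = π(1.830×10^-2 m)² = 1.052×10^-3 m².
L = μ₀μᵣN²A/ℓ = (4π×10⁻⁷)(1180)(1460)²(1.052×10^-3)/(0.156) = 21.32 H.
τ = L/R = (21.32)/(135) = 0.1579 s.

τ ≈ 158 ms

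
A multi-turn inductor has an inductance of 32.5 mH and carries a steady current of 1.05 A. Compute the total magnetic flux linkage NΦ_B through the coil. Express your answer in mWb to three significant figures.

NΦ_B ≈ 34.1 mWb

From L = NΦ_B/I, the flux linkage is NΦ_B = LI.
NΦ_B = (3.250×10^-2 H)(1.05 A) = 3.413×10^-2 Wb.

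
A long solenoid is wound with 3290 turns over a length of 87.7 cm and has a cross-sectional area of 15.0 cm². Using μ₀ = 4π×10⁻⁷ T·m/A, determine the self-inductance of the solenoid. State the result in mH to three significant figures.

L ≈ 23.3 mH

A = 15.0 cm² = 1.500×10^-3 m².
For a long solenoid, L = μ₀N²A/ℓ.
L = (4π×10⁻⁷)(3290)²(1.500×10^-3)/(0.877 m) = 2.326×10^-2 H.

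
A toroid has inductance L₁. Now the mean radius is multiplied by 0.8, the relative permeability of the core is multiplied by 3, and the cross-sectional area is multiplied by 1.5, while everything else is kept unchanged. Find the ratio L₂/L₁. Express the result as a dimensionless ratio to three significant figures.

For a toroid, L ∝ μᵣN²A/R.
L₂/L₁ = (0.8)^-1 × (3) × (1.5) = 5.63.

L₂/L₁ = 5.63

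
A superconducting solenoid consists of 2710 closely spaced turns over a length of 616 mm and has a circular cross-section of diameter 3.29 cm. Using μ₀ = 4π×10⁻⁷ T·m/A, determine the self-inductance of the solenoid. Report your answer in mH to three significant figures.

L ≈ 12.7 mH

A = π(d/2)² = π(1.645×10^-2 m)² = 8.501×10^-4 m².
For a long solenoid, L = μ₀N²A/ℓ.
L = (4π×10⁻⁷)(2710)²(8.501×10^-4)/(0.616 m) = 1.274×10^-2 H.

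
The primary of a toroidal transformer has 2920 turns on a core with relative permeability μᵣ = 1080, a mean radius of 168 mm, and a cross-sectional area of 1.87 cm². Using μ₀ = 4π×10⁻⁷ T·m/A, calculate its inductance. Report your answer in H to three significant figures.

L ≈ 2.05 H

For a thin toroid, L = μ₀μᵣN²A/(2πR).
L = (4π×10⁻⁷)(1080)(2920)²(1.870×10^-4) / (2π×0.168 m) = 2.05 H.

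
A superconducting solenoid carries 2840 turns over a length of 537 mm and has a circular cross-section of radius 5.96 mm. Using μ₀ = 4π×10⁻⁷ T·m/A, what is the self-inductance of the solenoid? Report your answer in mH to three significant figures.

A = πr² = π(5.960×10^-3 m)² = 1.116×10^-4 m².
For a long solenoid, L = μ₀N²A/ℓ.
L = (4π×10⁻⁷)(2840)²(1.116×10^-4)/(0.537 m) = 2.106×10^-3 H.

L ≈ 2.11 mH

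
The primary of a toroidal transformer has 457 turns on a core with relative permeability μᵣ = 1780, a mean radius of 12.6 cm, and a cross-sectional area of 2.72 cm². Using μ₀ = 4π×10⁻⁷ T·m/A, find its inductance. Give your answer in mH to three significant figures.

L ≈ 161 mH

For a thin toroid, L = μ₀μᵣN²A/(2πR).
L = (4π×10⁻⁷)(1780)(457)²(2.720×10^-4) / (2π×0.126 m) = 0.1605 H.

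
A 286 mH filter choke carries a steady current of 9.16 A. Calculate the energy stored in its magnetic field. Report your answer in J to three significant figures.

U ≈ 12.0 J

Stored magnetic energy: U = ½LI².
U = ½(0.286 H)(9.16 A)² = 12 J.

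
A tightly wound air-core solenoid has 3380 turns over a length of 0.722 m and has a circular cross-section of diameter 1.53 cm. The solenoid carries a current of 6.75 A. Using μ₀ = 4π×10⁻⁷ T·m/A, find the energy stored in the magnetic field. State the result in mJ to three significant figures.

A = π(d/2)² = π(7.650×10^-3 m)² = 1.839×10^-4 m².
L = μ₀N²A/ℓ = (4π×10⁻⁷)(3380)²(1.839×10^-4)/(0.722) = 3.656×10^-3 H.
U = ½LI² = ½(3.656×10^-3)(6.75)² = 8.328×10^-2 J.

U ≈ 83.3 mJ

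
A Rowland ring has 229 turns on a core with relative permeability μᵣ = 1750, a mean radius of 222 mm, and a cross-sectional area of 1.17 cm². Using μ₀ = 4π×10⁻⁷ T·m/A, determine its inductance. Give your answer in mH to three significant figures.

L ≈ 9.67 mH

For a thin toroid, L = μ₀μᵣN²A/(2πR).
L = (4π×10⁻⁷)(1750)(229)²(1.170×10^-4) / (2π×0.222 m) = 9.673×10^-3 H.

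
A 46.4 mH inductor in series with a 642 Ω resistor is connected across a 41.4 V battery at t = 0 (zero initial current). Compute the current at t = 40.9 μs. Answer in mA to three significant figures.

I ≈ 27.9 mA

τ = L/R = 4.640×10^-2/642 = 7.227×10^-5 s; final current I_∞ = ε/R = 41.4/642 = 6.449×10^-2 A.
I(t) = I_∞(1 − e^(−t/τ)) with t/τ = 0.566.
I = (6.449×10^-2)(1 − e^(−0.566)) = 2.787×10^-2 A.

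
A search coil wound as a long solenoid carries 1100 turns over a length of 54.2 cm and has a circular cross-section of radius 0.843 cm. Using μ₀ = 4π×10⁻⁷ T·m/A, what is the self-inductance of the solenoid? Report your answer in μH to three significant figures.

A = πr² = π(8.430×10^-3 m)² = 2.233×10^-4 m².
For a long solenoid, L = μ₀N²A/ℓ.
L = (4π×10⁻⁷)(1100)²(2.233×10^-4)/(0.542 m) = 6.263×10^-4 H.

L ≈ 626 μH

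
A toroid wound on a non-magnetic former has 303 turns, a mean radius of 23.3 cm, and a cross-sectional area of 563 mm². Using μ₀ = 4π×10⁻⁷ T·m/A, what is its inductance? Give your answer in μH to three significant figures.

L ≈ 44.4 μH

For a thin toroid, L = μ₀N²A/(2πR).
L = (4π×10⁻⁷)(303)²(5.630×10^-4) / (2π×0.233 m) = 4.437×10^-5 H.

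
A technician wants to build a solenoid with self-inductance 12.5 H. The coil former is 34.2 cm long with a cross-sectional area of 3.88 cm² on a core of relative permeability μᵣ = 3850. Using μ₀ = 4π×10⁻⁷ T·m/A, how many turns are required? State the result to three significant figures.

N ≈ 1510 turns

A = 3.88 cm² = 3.880×10^-4 m².
From L = μ₀μᵣN²A/ℓ, N = √(Lℓ / (μ₀μᵣA)).
N = √[(12.5)(0.342) / ((4π×10⁻⁷)(3850)×3.880×10^-4)] = √(2.277×10^6) ≈ 1509.1.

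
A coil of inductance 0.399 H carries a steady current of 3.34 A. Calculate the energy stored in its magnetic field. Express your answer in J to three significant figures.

U ≈ 2.23 J

Stored magnetic energy: U = ½LI².
U = ½(0.399 H)(3.34 A)² = 2.226 J.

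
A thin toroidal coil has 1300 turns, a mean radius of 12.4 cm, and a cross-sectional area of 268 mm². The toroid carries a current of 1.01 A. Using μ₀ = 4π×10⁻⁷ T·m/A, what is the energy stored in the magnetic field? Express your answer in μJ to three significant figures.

U ≈ 373 μJ

L = μ₀N²A/(2πR) = (4π×10⁻⁷)(1300)²(2.680×10^-4)/(2π×0.124) = 7.305×10^-4 H.
U = ½LI² = ½(7.305×10^-4)(1.01)² = 3.726×10^-4 J.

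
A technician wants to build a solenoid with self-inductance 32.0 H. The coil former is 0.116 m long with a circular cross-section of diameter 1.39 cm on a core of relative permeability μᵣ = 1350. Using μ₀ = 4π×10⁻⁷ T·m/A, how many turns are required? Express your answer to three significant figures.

N ≈ 3800 turns

A = π(d/2)² = π(6.950×10^-3 m)² = 1.517×10^-4 m².
From L = μ₀μᵣN²A/ℓ, N = √(Lℓ / (μ₀μᵣA)).
N = √[(32)(0.116) / ((4π×10⁻⁷)(1350)×1.517×10^-4)] = √(1.442×10^7) ≈ 3797.3.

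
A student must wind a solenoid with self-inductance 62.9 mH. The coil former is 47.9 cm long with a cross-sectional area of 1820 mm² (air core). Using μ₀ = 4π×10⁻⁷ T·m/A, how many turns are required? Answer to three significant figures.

N ≈ 3630 turns

A = 1820 mm² = 1.820×10^-3 m².
From L = μ₀N²A/ℓ, N = √(Lℓ / (μ₀A)).
N = √[(6.290×10^-2)(0.479) / ((4π×10⁻⁷)×1.820×10^-3)] = √(1.317×10^7) ≈ 3629.5.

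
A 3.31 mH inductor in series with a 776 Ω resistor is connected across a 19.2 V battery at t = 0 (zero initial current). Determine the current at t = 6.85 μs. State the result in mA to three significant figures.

I ≈ 19.8 mA

τ = L/R = 3.310×10^-3/776 = 4.265×10^-6 s; final current I_∞ = ε/R = 19.2/776 = 2.474×10^-2 A.
I(t) = I_∞(1 − e^(−t/τ)) with t/τ = 1.606.
I = (2.474×10^-2)(1 − e^(−1.606)) = 1.978×10^-2 A.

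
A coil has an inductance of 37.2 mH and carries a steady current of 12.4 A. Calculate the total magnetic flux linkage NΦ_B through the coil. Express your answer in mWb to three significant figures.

NΦ_B ≈ 461 mWb

From L = NΦ_B/I, the flux linkage is NΦ_B = LI.
NΦ_B = (3.720×10^-2 H)(12.4 A) = 0.4613 Wb.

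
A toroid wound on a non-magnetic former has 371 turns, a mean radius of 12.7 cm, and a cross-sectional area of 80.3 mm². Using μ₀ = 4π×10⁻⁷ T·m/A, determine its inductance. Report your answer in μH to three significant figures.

L ≈ 17.4 μH

For a thin toroid, L = μ₀N²A/(2πR).
L = (4π×10⁻⁷)(371)²(8.030×10^-5) / (2π×0.127 m) = 1.741×10^-5 H.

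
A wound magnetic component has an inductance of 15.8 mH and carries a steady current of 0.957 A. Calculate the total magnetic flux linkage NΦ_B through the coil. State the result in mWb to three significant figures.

From L = NΦ_B/I, the flux linkage is NΦ_B = LI.
NΦ_B = (1.580×10^-2 H)(0.957 A) = 1.512×10^-2 Wb.

NΦ_B ≈ 15.1 mWb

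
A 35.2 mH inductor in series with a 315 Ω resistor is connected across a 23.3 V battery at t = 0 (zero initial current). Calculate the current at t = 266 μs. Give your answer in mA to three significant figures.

τ = L/R = 3.520×10^-2/315 = 1.117×10^-4 s; final current I_∞ = ε/R = 23.3/315 = 7.397×10^-2 A.
I(t) = I_∞(1 − e^(−t/τ)) with t/τ = 2.380.
I = (7.397×10^-2)(1 − e^(−2.380)) = 6.713×10^-2 A.

I ≈ 67.1 mA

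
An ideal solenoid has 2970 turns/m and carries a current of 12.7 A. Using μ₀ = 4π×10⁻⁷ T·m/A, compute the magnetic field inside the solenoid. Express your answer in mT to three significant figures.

B ≈ 47.4 mT

Inside a long solenoid, B = μ₀nI.
B = (4π×10⁻⁷)(2.970×10^3 m⁻¹)(12.7 A) = 4.740×10^-2 T.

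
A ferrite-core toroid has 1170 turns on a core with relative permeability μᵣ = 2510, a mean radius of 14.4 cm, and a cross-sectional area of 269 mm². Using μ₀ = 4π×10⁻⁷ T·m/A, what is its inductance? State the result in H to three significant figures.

For a thin toroid, L = μ₀μᵣN²A/(2πR).
L = (4π×10⁻⁷)(2510)(1170)²(2.690×10^-4) / (2π×0.144 m) = 1.284 H.

L ≈ 1.28 H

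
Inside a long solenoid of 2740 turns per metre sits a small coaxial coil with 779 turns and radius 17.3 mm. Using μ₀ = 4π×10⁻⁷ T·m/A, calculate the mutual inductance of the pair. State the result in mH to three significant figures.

The outer solenoid produces a uniform field B₁ = μ₀n₁I₁ across the inner coil,
so the flux linkage is N₂Φ = N₂B₁A₂ = μ₀n₁N₂A₂·I₁, giving M = μ₀n₁N₂A₂.
A₂ = πr² = π(1.730×10^-2 m)² = 9.402×10^-4 m².
M = (4π×10⁻⁷)(2740)(779)(9.402×10^-4) = 2.522×10^-3 H.

M ≈ 2.52 mH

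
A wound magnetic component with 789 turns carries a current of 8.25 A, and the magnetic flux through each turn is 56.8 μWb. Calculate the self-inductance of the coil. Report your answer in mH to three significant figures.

L ≈ 5.43 mH

Self-inductance is defined by L = NΦ_B/I (flux linkage over current).
L = (789)(5.680×10^-5 Wb)/(8.25 A) = 5.432×10^-3 H.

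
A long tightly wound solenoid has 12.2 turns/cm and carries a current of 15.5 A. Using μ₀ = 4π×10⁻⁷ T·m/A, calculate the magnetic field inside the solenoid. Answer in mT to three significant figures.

Inside a long solenoid, B = μ₀nI.
B = (4π×10⁻⁷)(1.220×10^3 m⁻¹)(15.5 A) = 2.376×10^-2 T.

B ≈ 23.8 mT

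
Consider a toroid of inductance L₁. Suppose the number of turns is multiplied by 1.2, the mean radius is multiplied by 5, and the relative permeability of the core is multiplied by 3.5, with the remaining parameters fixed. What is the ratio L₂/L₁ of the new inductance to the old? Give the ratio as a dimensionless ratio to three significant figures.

L₂/L₁ = 1.01

For a toroid, L ∝ μᵣN²A/R.
L₂/L₁ = (1.2)^2 × (5)^-1 × (3.5) = 1.01.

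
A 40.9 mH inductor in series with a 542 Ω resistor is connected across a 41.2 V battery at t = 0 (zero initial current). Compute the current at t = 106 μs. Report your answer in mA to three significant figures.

τ = L/R = 4.090×10^-2/542 = 7.546×10^-5 s; final current I_∞ = ε/R = 41.2/542 = 7.601×10^-2 A.
I(t) = I_∞(1 − e^(−t/τ)) with t/τ = 1.405.
I = (7.601×10^-2)(1 − e^(−1.405)) = 5.736×10^-2 A.

I ≈ 57.4 mA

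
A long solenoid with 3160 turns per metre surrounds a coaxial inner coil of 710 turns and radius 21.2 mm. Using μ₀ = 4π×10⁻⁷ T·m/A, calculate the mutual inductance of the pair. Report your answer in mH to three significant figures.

M ≈ 3.98 mH

The outer solenoid produces a uniform field B₁ = μ₀n₁I₁ across the inner coil,
so the flux linkage is N₂Φ = N₂B₁A₂ = μ₀n₁N₂A₂·I₁, giving M = μ₀n₁N₂A₂.
A₂ = πr² = π(2.120×10^-2 m)² = 1.412×10^-3 m².
M = (4π×10⁻⁷)(3160)(710)(1.412×10^-3) = 3.981×10^-3 H.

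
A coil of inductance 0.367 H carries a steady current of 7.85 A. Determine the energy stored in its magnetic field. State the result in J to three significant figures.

U ≈ 11.3 J

Stored magnetic energy: U = ½LI².
U = ½(0.367 H)(7.85 A)² = 11.31 J.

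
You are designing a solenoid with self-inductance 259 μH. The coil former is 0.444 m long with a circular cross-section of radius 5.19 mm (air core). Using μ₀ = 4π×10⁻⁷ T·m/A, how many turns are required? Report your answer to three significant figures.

A = πr² = π(5.190×10^-3 m)² = 8.462×10^-5 m².
From L = μ₀N²A/ℓ, N = √(Lℓ / (μ₀A)).
N = √[(2.590×10^-4)(0.444) / ((4π×10⁻⁷)×8.462×10^-5)] = √(1.081×10^6) ≈ 1039.9.

N ≈ 1040 turns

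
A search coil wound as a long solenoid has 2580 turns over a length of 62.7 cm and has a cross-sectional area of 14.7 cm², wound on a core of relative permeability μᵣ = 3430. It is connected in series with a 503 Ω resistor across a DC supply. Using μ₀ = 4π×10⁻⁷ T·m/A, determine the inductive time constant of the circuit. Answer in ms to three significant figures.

τ ≈ 134 ms

A = 14.7 cm² = 1.470×10^-3 m².
L = μ₀μᵣN²A/ℓ = (4π×10⁻⁷)(3430)(2580)²(1.470×10^-3)/(0.627) = 67.27 H.
τ = L/R = (67.27)/(503) = 0.1337 s.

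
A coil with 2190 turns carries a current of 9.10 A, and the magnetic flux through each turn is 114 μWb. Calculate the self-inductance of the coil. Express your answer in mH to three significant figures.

Self-inductance is defined by L = NΦ_B/I (flux linkage over current).
L = (2190)(1.140×10^-4 Wb)/(9.10 A) = 2.744×10^-2 H.

L ≈ 27.4 mH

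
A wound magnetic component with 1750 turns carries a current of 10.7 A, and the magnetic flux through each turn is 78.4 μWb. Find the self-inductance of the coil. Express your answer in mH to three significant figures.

L ≈ 12.8 mH

Self-inductance is defined by L = NΦ_B/I (flux linkage over current).
L = (1750)(7.840×10^-5 Wb)/(10.7 A) = 1.282×10^-2 H.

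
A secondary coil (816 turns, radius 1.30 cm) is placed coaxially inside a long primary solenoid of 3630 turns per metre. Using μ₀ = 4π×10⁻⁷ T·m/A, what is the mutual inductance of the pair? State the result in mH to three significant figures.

The outer solenoid produces a uniform field B₁ = μ₀n₁I₁ across the inner coil,
so the flux linkage is N₂Φ = N₂B₁A₂ = μ₀n₁N₂A₂·I₁, giving M = μ₀n₁N₂A₂.
A₂ = πr² = π(1.300×10^-2 m)² = 5.309×10^-4 m².
M = (4π×10⁻⁷)(3630)(816)(5.309×10^-4) = 1.976×10^-3 H.

M ≈ 1.98 mH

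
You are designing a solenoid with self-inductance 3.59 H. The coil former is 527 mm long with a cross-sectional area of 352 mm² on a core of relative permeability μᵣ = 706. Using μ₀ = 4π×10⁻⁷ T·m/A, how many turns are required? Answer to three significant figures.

N ≈ 2460 turns

A = 352 mm² = 3.520×10^-4 m².
From L = μ₀μᵣN²A/ℓ, N = √(Lℓ / (μ₀μᵣA)).
N = √[(3.59)(0.527) / ((4π×10⁻⁷)(706)×3.520×10^-4)] = √(6.058×10^6) ≈ 2461.4.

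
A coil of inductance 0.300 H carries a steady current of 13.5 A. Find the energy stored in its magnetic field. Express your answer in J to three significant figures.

Stored magnetic energy: U = ½LI².
U = ½(0.3 H)(13.5 A)² = 27.34 J.

U ≈ 27.3 J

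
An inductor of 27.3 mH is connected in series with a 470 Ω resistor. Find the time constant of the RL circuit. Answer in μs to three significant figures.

τ = L/R = (2.730×10^-2 H)/(470 Ω) = 5.809×10^-5 s.

τ ≈ 58.1 μs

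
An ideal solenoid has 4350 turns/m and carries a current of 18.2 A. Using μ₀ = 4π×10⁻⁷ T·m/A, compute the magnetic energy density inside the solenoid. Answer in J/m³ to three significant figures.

B = μ₀nI = (4π×10⁻⁷)(4.350×10^3)(18.2) = 9.949×10^-2 T.
u = B²/(2μ₀) = (9.949×10^-2)²/(2×4π×10⁻⁷) = 3.938×10^3 J/m³.

u ≈ 3940 J/m³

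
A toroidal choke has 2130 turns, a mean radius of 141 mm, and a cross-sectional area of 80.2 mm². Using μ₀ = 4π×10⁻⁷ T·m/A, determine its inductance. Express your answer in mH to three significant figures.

For a thin toroid, L = μ₀N²A/(2πR).
L = (4π×10⁻⁷)(2130)²(8.020×10^-5) / (2π×0.141 m) = 5.161×10^-4 H.

L ≈ 0.516 mH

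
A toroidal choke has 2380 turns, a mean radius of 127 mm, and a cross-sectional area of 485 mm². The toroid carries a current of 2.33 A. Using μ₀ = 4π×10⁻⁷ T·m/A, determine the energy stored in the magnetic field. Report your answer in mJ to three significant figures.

U ≈ 11.7 mJ

L = μ₀N²A/(2πR) = (4π×10⁻⁷)(2380)²(4.850×10^-4)/(2π×0.127) = 4.326×10^-3 H.
U = ½LI² = ½(4.326×10^-3)(2.33)² = 1.174×10^-2 J.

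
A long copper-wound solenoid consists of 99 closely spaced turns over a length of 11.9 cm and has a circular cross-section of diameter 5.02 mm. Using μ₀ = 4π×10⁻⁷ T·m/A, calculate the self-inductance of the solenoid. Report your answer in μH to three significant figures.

A = π(d/2)² = π(2.510×10^-3 m)² = 1.979×10^-5 m².
For a long solenoid, L = μ₀N²A/ℓ.
L = (4π×10⁻⁷)(99)²(1.979×10^-5)/(0.119 m) = 2.048×10^-6 H.

L ≈ 2.05 μH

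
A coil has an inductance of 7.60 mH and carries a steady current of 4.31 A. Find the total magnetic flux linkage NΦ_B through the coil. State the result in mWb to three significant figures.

From L = NΦ_B/I, the flux linkage is NΦ_B = LI.
NΦ_B = (7.600×10^-3 H)(4.31 A) = 3.276×10^-2 Wb.

NΦ_B ≈ 32.8 mWb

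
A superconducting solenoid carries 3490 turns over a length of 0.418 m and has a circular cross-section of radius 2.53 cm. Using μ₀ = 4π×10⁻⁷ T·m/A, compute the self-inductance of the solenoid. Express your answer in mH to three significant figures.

A = πr² = π(2.530×10^-2 m)² = 2.011×10^-3 m².
For a long solenoid, L = μ₀N²A/ℓ.
L = (4π×10⁻⁷)(3490)²(2.011×10^-3)/(0.418 m) = 7.363×10^-2 H.

L ≈ 73.6 mH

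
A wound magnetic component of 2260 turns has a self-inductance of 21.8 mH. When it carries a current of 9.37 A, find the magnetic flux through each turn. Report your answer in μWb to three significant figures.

Φ_B ≈ 90.4 μWb

From L = NΦ_B/I, the flux per turn is Φ_B = LI/N.
Φ_B = (2.180×10^-2 H)(9.37 A)/2260 = 9.038×10^-5 Wb.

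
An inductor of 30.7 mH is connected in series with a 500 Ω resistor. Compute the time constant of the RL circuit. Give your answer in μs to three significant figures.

τ = L/R = (3.070×10^-2 H)/(500 Ω) = 6.140×10^-5 s.

τ ≈ 61.4 μs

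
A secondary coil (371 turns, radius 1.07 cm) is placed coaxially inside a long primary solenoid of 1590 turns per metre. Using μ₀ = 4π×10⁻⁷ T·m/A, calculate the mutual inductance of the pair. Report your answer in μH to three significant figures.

The outer solenoid produces a uniform field B₁ = μ₀n₁I₁ across the inner coil,
so the flux linkage is N₂Φ = N₂B₁A₂ = μ₀n₁N₂A₂·I₁, giving M = μ₀n₁N₂A₂.
A₂ = πr² = π(1.070×10^-2 m)² = 3.597×10^-4 m².
M = (4π×10⁻⁷)(1590)(371)(3.597×10^-4) = 2.666×10^-4 H.

M ≈ 267 μH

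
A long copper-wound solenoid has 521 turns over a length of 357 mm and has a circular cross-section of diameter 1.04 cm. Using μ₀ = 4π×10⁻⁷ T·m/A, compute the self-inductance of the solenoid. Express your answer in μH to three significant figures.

A = π(d/2)² = π(5.200×10^-3 m)² = 8.4949×10^-5 m².
For a long solenoid, L = μ₀N²A/ℓ.
L = (4π×10⁻⁷)(521)²(8.4949×10^-5)/(0.357 m) = 8.117×10^-5 H.

L ≈ 81.2 μH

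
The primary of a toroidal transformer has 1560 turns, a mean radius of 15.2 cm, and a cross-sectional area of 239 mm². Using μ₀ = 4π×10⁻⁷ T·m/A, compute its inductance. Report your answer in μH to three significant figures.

For a thin toroid, L = μ₀N²A/(2πR).
L = (4π×10⁻⁷)(1560)²(2.390×10^-4) / (2π×0.152 m) = 7.653×10^-4 H.

L ≈ 765 μH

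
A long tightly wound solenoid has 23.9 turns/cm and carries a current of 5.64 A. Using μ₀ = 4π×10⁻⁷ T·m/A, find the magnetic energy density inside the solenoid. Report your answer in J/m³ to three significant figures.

B = μ₀nI = (4π×10⁻⁷)(2.390×10^3)(5.64) = 1.694×10^-2 T.
u = B²/(2μ₀) = (1.694×10^-2)²/(2×4π×10⁻⁷) = 114.2 J/m³.

u ≈ 114 J/m³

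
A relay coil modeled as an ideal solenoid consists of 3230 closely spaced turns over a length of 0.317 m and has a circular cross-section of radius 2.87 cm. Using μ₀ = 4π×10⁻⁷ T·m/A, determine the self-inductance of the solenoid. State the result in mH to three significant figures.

L ≈ 107 mH

A = πr² = π(2.870×10^-2 m)² = 2.588×10^-3 m².
For a long solenoid, L = μ₀N²A/ℓ.
L = (4π×10⁻⁷)(3230)²(2.588×10^-3)/(0.317 m) = 0.107 H.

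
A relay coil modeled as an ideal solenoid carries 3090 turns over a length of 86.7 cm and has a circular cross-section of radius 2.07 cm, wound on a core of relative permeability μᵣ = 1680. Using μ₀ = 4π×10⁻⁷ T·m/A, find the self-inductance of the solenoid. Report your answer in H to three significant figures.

A = πr² = π(2.070×10^-2 m)² = 1.346×10^-3 m².
For a long solenoid, L = μ₀μᵣN²A/ℓ.
L = (4π×10⁻⁷)(1680)(3090)²(1.346×10^-3)/(0.867 m) = 31.3 H.

L ≈ 31.3 H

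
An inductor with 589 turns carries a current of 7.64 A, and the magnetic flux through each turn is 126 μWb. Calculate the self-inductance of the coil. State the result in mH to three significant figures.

Self-inductance is defined by L = NΦ_B/I (flux linkage over current).
L = (589)(1.260×10^-4 Wb)/(7.64 A) = 9.714×10^-3 H.

L ≈ 9.71 mH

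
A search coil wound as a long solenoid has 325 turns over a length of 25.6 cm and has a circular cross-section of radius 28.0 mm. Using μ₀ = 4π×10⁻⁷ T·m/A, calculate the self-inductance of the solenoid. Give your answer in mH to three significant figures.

A = πr² = π(2.800×10^-2 m)² = 2.463×10^-3 m².
For a long solenoid, L = μ₀N²A/ℓ.
L = (4π×10⁻⁷)(325)²(2.463×10^-3)/(0.256 m) = 1.277×10^-3 H.

L ≈ 1.28 mH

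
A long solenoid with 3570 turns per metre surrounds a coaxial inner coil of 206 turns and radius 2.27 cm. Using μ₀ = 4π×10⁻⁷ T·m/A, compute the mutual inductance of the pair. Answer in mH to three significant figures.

M ≈ 1.50 mH

The outer solenoid produces a uniform field B₁ = μ₀n₁I₁ across the inner coil,
so the flux linkage is N₂Φ = N₂B₁A₂ = μ₀n₁N₂A₂·I₁, giving M = μ₀n₁N₂A₂.
A₂ = πr² = π(2.270×10^-2 m)² = 1.619×10^-3 m².
M = (4π×10⁻⁷)(3570)(206)(1.619×10^-3) = 1.496×10^-3 H.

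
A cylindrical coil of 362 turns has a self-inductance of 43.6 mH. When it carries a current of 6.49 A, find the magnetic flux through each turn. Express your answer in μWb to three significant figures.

From L = NΦ_B/I, the flux per turn is Φ_B = LI/N.
Φ_B = (4.360×10^-2 H)(6.49 A)/362 = 7.817×10^-4 Wb.

Φ_B ≈ 782 μWb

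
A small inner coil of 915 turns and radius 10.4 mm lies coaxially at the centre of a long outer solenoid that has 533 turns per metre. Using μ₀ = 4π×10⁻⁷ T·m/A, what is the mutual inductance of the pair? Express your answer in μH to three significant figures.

M ≈ 208 μH

The outer solenoid produces a uniform field B₁ = μ₀n₁I₁ across the inner coil,
so the flux linkage is N₂Φ = N₂B₁A₂ = μ₀n₁N₂A₂·I₁, giving M = μ₀n₁N₂A₂.
A₂ = πr² = π(1.040×10^-2 m)² = 3.398×10^-4 m².
M = (4π×10⁻⁷)(533)(915)(3.398×10^-4) = 2.082×10^-4 H.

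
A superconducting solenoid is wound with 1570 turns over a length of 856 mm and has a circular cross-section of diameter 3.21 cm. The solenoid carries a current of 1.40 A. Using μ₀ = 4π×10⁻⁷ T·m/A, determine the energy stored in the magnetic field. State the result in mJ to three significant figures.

U ≈ 2.87 mJ

A = π(d/2)² = π(1.605×10^-2 m)² = 8.093×10^-4 m².
L = μ₀N²A/ℓ = (4π×10⁻⁷)(1570)²(8.093×10^-4)/(0.856) = 2.928×10^-3 H.
U = ½LI² = ½(2.928×10^-3)(1.40)² = 2.870×10^-3 J.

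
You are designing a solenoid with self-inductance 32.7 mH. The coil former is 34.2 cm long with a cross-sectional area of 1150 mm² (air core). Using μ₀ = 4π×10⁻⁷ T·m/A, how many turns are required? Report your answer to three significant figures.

A = 1150 mm² = 1.150×10^-3 m².
From L = μ₀N²A/ℓ, N = √(Lℓ / (μ₀A)).
N = √[(3.270×10^-2)(0.342) / ((4π×10⁻⁷)×1.150×10^-3)] = √(7.739×10^6) ≈ 2781.8.

N ≈ 2780 turns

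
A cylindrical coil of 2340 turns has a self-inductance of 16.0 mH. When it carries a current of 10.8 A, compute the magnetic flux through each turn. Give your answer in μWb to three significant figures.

Φ_B ≈ 73.8 μWb

From L = NΦ_B/I, the flux per turn is Φ_B = LI/N.
Φ_B = (1.600×10^-2 H)(10.8 A)/2340 = 7.3846×10^-5 Wb.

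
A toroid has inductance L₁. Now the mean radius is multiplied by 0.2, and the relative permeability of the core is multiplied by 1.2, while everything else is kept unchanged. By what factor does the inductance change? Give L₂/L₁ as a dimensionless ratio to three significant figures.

For a toroid, L ∝ μᵣN²A/R.
L₂/L₁ = (0.2)^-1 × (1.2) = 6.00.

L₂/L₁ = 6.00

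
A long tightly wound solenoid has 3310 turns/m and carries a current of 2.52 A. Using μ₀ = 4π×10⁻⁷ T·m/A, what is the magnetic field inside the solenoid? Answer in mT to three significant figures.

Inside a long solenoid, B = μ₀nI.
B = (4π×10⁻⁷)(3.310×10^3 m⁻¹)(2.52 A) = 1.048×10^-2 T.

B ≈ 10.5 mT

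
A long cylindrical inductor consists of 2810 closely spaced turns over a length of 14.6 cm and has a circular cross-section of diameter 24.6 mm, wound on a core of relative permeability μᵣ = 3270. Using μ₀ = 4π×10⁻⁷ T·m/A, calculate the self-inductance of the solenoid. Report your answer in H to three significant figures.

A = π(d/2)² = π(1.230×10^-2 m)² = 4.753×10^-4 m².
For a long solenoid, L = μ₀μᵣN²A/ℓ.
L = (4π×10⁻⁷)(3270)(2810)²(4.753×10^-4)/(0.146 m) = 105.6 H.

L ≈ 106 H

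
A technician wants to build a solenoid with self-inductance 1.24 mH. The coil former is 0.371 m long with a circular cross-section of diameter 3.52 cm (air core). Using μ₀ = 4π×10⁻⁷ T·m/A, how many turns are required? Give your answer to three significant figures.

A = π(d/2)² = π(1.760×10^-2 m)² = 9.731×10^-4 m².
From L = μ₀N²A/ℓ, N = √(Lℓ / (μ₀A)).
N = √[(1.240×10^-3)(0.371) / ((4π×10⁻⁷)×9.731×10^-4)] = √(3.762×10^5) ≈ 613.3.

N ≈ 613 turns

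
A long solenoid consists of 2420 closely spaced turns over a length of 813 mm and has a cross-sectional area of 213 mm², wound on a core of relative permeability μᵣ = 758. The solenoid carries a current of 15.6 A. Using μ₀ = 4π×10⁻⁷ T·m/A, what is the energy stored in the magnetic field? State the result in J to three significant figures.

U ≈ 178 J

A = 213 mm² = 2.130×10^-4 m².
L = μ₀μᵣN²A/ℓ = (4π×10⁻⁷)(758)(2420)²(2.130×10^-4)/(0.813) = 1.462 H.
U = ½LI² = ½(1.462)(15.6)² = 177.8 J.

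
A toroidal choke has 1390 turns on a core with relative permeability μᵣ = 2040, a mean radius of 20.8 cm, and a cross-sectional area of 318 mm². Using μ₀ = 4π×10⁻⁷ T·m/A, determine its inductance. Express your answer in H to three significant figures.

L ≈ 1.21 H

For a thin toroid, L = μ₀μᵣN²A/(2πR).
L = (4π×10⁻⁷)(2040)(1390)²(3.180×10^-4) / (2π×0.208 m) = 1.205 H.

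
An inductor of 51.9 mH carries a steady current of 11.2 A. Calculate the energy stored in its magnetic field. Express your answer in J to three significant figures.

U ≈ 3.26 J

Stored magnetic energy: U = ½LI².
U = ½(5.190×10^-2 H)(11.2 A)² = 3.255 J.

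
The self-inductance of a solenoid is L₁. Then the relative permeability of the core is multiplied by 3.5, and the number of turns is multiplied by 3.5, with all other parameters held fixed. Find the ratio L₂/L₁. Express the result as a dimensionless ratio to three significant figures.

For a solenoid, L ∝ μᵣN²A/ℓ.
L₂/L₁ = (3.5) × (3.5)^2 = 42.9.

L₂/L₁ = 42.9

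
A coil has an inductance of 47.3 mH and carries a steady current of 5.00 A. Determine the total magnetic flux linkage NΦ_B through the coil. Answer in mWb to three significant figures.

NΦ_B ≈ 237 mWb

From L = NΦ_B/I, the flux linkage is NΦ_B = LI.
NΦ_B = (4.730×10^-2 H)(5.00 A) = 0.2365 Wb.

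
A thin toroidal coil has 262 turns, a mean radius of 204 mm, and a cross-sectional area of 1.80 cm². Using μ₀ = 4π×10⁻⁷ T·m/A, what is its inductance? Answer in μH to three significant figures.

L ≈ 12.1 μH

For a thin toroid, L = μ₀N²A/(2πR).
L = (4π×10⁻⁷)(262)²(1.800×10^-4) / (2π×0.204 m) = 1.211×10^-5 H.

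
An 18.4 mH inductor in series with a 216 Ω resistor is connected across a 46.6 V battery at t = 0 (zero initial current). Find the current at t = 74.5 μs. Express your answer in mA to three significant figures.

I ≈ 126 mA

τ = L/R = 1.840×10^-2/216 = 8.519×10^-5 s; final current I_∞ = ε/R = 46.6/216 = 0.2157 A.
I(t) = I_∞(1 − e^(−t/τ)) with t/τ = 0.875.
I = (0.2157)(1 − e^(−0.875)) = 0.1258 A.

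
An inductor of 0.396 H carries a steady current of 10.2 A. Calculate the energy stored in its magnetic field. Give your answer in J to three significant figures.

Stored magnetic energy: U = ½LI².
U = ½(0.396 H)(10.2 A)² = 20.6 J.

U ≈ 20.6 J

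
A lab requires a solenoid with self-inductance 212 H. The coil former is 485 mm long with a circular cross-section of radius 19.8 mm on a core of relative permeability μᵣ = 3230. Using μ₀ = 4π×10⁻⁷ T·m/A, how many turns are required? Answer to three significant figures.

N ≈ 4540 turns

A = πr² = π(1.980×10^-2 m)² = 1.232×10^-3 m².
From L = μ₀μᵣN²A/ℓ, N = √(Lℓ / (μ₀μᵣA)).
N = √[(212)(0.485) / ((4π×10⁻⁷)(3230)×1.232×10^-3)] = √(2.057×10^7) ≈ 4535.2.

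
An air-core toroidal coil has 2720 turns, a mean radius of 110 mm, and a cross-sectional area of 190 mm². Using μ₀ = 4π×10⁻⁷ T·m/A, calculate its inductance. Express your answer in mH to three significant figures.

For a thin toroid, L = μ₀N²A/(2πR).
L = (4π×10⁻⁷)(2720)²(1.900×10^-4) / (2π×0.11 m) = 2.556×10^-3 H.

L ≈ 2.56 mH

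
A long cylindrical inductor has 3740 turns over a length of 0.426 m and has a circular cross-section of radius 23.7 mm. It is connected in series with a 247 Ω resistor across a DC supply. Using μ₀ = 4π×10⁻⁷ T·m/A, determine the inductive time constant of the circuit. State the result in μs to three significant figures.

τ ≈ 295 μs

A = πr² = π(2.370×10^-2 m)² = 1.7646×10^-3 m².
L = μ₀N²A/ℓ = (4π×10⁻⁷)(3740)²(1.7646×10^-3)/(0.426) = 7.281×10^-2 H.
τ = L/R = (7.281×10^-2)/(247) = 2.948×10^-4 s.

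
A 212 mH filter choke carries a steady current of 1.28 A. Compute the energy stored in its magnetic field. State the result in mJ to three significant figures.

U ≈ 174 mJ

Stored magnetic energy: U = ½LI².
U = ½(0.212 H)(1.28 A)² = 0.1737 J.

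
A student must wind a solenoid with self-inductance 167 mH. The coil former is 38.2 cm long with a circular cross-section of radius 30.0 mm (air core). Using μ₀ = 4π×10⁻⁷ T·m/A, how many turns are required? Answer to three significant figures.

A = πr² = π(3.000×10^-2 m)² = 2.827×10^-3 m².
From L = μ₀N²A/ℓ, N = √(Lℓ / (μ₀A)).
N = √[(0.167)(0.382) / ((4π×10⁻⁷)×2.827×10^-3)] = √(1.795×10^7) ≈ 4237.3.

N ≈ 4240 turns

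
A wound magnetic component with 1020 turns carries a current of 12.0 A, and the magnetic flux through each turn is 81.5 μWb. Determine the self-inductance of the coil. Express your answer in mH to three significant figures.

L ≈ 6.93 mH

Self-inductance is defined by L = NΦ_B/I (flux linkage over current).
L = (1020)(8.150×10^-5 Wb)/(12.0 A) = 6.927×10^-3 H.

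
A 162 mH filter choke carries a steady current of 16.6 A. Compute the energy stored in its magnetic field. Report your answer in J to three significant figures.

U ≈ 22.3 J

Stored magnetic energy: U = ½LI².
U = ½(0.162 H)(16.6 A)² = 22.32 J.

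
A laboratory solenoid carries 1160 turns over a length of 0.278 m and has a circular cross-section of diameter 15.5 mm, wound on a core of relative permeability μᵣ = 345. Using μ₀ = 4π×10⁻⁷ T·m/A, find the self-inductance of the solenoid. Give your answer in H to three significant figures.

A = π(d/2)² = π(7.750×10^-3 m)² = 1.887×10^-4 m².
For a long solenoid, L = μ₀μᵣN²A/ℓ.
L = (4π×10⁻⁷)(345)(1160)²(1.887×10^-4)/(0.278 m) = 0.396 H.

L ≈ 0.396 H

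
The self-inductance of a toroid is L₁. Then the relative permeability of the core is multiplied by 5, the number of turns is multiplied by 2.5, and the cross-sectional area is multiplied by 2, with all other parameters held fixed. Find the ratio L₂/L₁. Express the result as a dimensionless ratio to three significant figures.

For a toroid, L ∝ μᵣN²A/R.
L₂/L₁ = (5) × (2.5)^2 × (2) = 62.5.

L₂/L₁ = 62.5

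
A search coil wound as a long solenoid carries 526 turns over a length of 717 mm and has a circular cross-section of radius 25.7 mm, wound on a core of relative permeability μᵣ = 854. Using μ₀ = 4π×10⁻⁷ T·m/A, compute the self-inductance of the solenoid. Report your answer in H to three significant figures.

A = πr² = π(2.570×10^-2 m)² = 2.07499×10^-3 m².
For a long solenoid, L = μ₀μᵣN²A/ℓ.
L = (4π×10⁻⁷)(854)(526)²(2.07499×10^-3)/(0.717 m) = 0.8593 H.

L ≈ 0.859 H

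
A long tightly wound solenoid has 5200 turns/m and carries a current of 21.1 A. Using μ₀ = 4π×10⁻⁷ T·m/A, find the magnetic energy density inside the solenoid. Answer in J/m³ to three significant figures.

u ≈ 7560 J/m³

B = μ₀nI = (4π×10⁻⁷)(5.200×10^3)(21.1) = 0.1379 T.
u = B²/(2μ₀) = (0.1379)²/(2×4π×10⁻⁷) = 7.564×10^3 J/m³.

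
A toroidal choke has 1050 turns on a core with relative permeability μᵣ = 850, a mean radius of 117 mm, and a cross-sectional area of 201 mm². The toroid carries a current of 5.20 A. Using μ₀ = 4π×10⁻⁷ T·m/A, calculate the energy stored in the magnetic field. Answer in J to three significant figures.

U ≈ 4.35 J

L = μ₀μᵣN²A/(2πR) = (4π×10⁻⁷)(850)(1050)²(2.010×10^-4)/(2π×0.117) = 0.322 H.
U = ½LI² = ½(0.322)(5.20)² = 4.353 J.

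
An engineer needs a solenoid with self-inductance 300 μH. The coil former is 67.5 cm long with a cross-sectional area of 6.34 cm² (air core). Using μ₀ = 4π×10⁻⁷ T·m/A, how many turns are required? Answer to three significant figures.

N ≈ 504 turns

A = 6.34 cm² = 6.340×10^-4 m².
From L = μ₀N²A/ℓ, N = √(Lℓ / (μ₀A)).
N = √[(3.000×10^-4)(0.675) / ((4π×10⁻⁷)×6.340×10^-4)] = √(2.542×10^5) ≈ 504.2.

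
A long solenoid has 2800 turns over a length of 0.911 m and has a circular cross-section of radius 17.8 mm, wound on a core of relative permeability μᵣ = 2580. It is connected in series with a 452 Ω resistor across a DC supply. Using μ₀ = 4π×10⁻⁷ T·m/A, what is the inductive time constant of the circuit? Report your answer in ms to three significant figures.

A = πr² = π(1.780×10^-2 m)² = 9.954×10^-4 m².
L = μ₀μᵣN²A/ℓ = (4π×10⁻⁷)(2580)(2800)²(9.954×10^-4)/(0.911) = 27.77 H.
τ = L/R = (27.77)/(452) = 6.144×10^-2 s.

τ ≈ 61.4 ms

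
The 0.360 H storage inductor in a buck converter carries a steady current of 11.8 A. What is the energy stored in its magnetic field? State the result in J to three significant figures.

Stored magnetic energy: U = ½LI².
U = ½(0.36 H)(11.8 A)² = 25.06 J.

U ≈ 25.1 J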